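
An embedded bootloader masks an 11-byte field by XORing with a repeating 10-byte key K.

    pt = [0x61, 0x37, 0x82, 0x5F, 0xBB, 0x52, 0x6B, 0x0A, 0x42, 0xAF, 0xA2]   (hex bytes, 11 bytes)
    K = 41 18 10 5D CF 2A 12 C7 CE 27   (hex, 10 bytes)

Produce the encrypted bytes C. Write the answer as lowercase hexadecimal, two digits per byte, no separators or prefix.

The 10-byte key repeats, so the effective keystream is 41 18 10 5d cf 2a 12 c7 ce 27 41.
byte 0: 61 XOR 41 = 20
byte 1: 37 XOR 18 = 2f
byte 2: 82 XOR 10 = 92
byte 3: 5f XOR 5d = 02
byte 4: bb XOR cf = 74
byte 5: 52 XOR 2a = 78
byte 6: 6b XOR 12 = 79
byte 7: 0a XOR c7 = cd
byte 8: 42 XOR ce = 8c
byte 9: af XOR 27 = 88
byte 10: a2 XOR 41 = e3

202f9202747879cd8c88e3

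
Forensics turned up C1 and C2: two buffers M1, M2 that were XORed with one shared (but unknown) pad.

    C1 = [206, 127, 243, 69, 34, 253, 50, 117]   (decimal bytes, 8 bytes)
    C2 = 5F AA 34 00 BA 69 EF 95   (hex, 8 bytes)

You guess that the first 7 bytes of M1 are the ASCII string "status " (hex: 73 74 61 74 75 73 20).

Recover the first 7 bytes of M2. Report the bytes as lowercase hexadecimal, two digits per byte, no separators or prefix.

First, C1 ⊕ C2 = (M1 ⊕ K) ⊕ (M2 ⊕ K) = M1 ⊕ M2, so the key drops out. Then M2 = (M1 ⊕ M2) ⊕ M1 over the first 7 bytes.
byte 0: (ce XOR 5f) XOR 73 = 91 XOR 73 = e2
byte 1: (7f XOR aa) XOR 74 = d5 XOR 74 = a1
byte 2: (f3 XOR 34) XOR 61 = c7 XOR 61 = a6
byte 3: (45 XOR 00) XOR 74 = 45 XOR 74 = 31
byte 4: (22 XOR ba) XOR 75 = 98 XOR 75 = ed
byte 5: (fd XOR 69) XOR 73 = 94 XOR 73 = e7
byte 6: (32 XOR ef) XOR 20 = dd XOR 20 = fd

e2a1a631ede7fd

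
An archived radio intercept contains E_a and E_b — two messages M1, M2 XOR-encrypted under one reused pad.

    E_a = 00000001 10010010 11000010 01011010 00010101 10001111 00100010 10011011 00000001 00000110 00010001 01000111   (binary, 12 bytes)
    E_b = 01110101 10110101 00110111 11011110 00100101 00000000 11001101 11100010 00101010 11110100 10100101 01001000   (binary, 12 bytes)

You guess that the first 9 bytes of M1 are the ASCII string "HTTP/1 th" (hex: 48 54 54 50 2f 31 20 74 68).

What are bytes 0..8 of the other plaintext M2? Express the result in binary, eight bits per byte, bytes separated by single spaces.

00111100 01110011 10100001 11010100 00011111 10111110 11001111 00001101 01000011

First, E_a ⊕ E_b = (M1 ⊕ K) ⊕ (M2 ⊕ K) = M1 ⊕ M2, so the key drops out. Then M2 = (M1 ⊕ M2) ⊕ M1 over the first 9 bytes.
byte 0: (01 ^ 75) ^ 48 = 74 ^ 48 = 3c
byte 1: (92 ^ b5) ^ 54 = 27 ^ 54 = 73
byte 2: (c2 ^ 37) ^ 54 = f5 ^ 54 = a1
byte 3: (5a ^ de) ^ 50 = 84 ^ 50 = d4
byte 4: (15 ^ 25) ^ 2f = 30 ^ 2f = 1f
byte 5: (8f ^ 00) ^ 31 = 8f ^ 31 = be
byte 6: (22 ^ cd) ^ 20 = ef ^ 20 = cf
byte 7: (9b ^ e2) ^ 74 = 79 ^ 74 = 0d
byte 8: (01 ^ 2a) ^ 68 = 2b ^ 68 = 43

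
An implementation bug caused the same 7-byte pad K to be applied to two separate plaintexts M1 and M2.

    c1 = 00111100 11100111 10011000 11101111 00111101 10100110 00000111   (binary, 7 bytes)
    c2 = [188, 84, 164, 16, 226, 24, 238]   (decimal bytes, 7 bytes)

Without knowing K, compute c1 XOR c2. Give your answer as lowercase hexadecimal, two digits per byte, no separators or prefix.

c1 ⊕ c2 = (M1 ⊕ K) ⊕ (M2 ⊕ K) = M1 ⊕ M2 — the shared key cancels under XOR.
3c ^ bc = 80
e7 ^ 54 = b3
98 ^ a4 = 3c
ef ^ 10 = ff
3d ^ e2 = df
a6 ^ 18 = be
07 ^ ee = e9

80b33cffdfbee9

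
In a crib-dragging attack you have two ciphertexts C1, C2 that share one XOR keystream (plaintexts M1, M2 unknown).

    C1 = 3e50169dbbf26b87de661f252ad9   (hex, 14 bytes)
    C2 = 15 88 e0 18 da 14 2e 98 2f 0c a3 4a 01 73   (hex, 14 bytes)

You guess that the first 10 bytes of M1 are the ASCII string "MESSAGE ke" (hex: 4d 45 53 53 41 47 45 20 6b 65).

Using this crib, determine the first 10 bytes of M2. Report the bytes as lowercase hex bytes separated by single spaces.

First, C1 ⊕ C2 = (M1 ⊕ K) ⊕ (M2 ⊕ K) = M1 ⊕ M2, so the key drops out. Then M2 = (M1 ⊕ M2) ⊕ M1 over the first 10 bytes.
byte 0: (3e ⊕ 15) ⊕ 4d = 2b ⊕ 4d = 66
byte 1: (50 ⊕ 88) ⊕ 45 = d8 ⊕ 45 = 9d
byte 2: (16 ⊕ e0) ⊕ 53 = f6 ⊕ 53 = a5
byte 3: (9d ⊕ 18) ⊕ 53 = 85 ⊕ 53 = d6
byte 4: (bb ⊕ da) ⊕ 41 = 61 ⊕ 41 = 20
byte 5: (f2 ⊕ 14) ⊕ 47 = e6 ⊕ 47 = a1
byte 6: (6b ⊕ 2e) ⊕ 45 = 45 ⊕ 45 = 00
byte 7: (87 ⊕ 98) ⊕ 20 = 1f ⊕ 20 = 3f
byte 8: (de ⊕ 2f) ⊕ 6b = f1 ⊕ 6b = 9a
byte 9: (66 ⊕ 0c) ⊕ 65 = 6a ⊕ 65 = 0f

66 9d a5 d6 20 a1 00 3f 9a 0f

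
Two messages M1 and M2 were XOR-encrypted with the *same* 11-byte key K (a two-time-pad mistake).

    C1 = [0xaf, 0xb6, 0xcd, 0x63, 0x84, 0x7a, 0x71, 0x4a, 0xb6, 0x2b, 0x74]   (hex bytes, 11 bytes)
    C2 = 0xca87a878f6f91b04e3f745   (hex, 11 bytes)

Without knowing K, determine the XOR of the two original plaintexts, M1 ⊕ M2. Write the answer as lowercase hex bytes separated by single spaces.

C1 ⊕ C2 = (M1 ⊕ K) ⊕ (M2 ⊕ K) = M1 ⊕ M2 — the shared key cancels under XOR.
af ^ ca = 65
b6 ^ 87 = 31
cd ^ a8 = 65
63 ^ 78 = 1b
84 ^ f6 = 72
7a ^ f9 = 83
71 ^ 1b = 6a
4a ^ 04 = 4e
b6 ^ e3 = 55
2b ^ f7 = dc
74 ^ 45 = 31

65 31 65 1b 72 83 6a 4e 55 dc 31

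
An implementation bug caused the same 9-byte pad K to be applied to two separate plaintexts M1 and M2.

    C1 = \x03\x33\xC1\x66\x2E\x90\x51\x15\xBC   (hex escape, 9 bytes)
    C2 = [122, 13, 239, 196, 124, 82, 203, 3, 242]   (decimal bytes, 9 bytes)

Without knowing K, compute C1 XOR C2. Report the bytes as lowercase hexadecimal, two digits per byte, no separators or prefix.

C1 ⊕ C2 = (M1 ⊕ K) ⊕ (M2 ⊕ K) = M1 ⊕ M2 — the shared key cancels under XOR.
byte 0: 03 ^ 7a = 79
byte 1: 33 ^ 0d = 3e
byte 2: c1 ^ ef = 2e
byte 3: 66 ^ c4 = a2
byte 4: 2e ^ 7c = 52
byte 5: 90 ^ 52 = c2
byte 6: 51 ^ cb = 9a
byte 7: 15 ^ 03 = 16
byte 8: bc ^ f2 = 4e

793e2ea252c29a164e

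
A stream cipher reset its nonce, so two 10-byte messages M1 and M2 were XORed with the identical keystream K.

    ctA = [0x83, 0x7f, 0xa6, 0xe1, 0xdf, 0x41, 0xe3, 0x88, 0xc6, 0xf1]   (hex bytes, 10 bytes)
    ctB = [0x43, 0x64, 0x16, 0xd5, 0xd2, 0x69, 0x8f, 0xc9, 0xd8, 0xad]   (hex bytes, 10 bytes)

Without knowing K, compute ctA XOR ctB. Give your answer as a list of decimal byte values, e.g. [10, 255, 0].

[192, 27, 176, 52, 13, 40, 108, 65, 30, 92]

ctA ⊕ ctB = (M1 ⊕ K) ⊕ (M2 ⊕ K) = M1 ⊕ M2 — the shared key cancels under XOR.
131 xor  67 = 192
127 xor 100 =  27
166 xor  22 = 176
225 xor 213 =  52
223 xor 210 =  13
 65 xor 105 =  40
227 xor 143 = 108
136 xor 201 =  65
198 xor 216 =  30
241 xor 173 =  92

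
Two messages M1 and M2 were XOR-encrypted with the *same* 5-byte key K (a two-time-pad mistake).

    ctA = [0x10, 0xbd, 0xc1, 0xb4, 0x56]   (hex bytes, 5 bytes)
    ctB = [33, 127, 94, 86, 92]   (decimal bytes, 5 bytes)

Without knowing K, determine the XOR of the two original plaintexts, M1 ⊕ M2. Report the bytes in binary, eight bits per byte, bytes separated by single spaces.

00110001 11000010 10011111 11100010 00001010

ctA ⊕ ctB = (M1 ⊕ K) ⊕ (M2 ⊕ K) = M1 ⊕ M2 — the shared key cancels under XOR.
byte 0: 10 ^ 21 = 31
byte 1: bd ^ 7f = c2
byte 2: c1 ^ 5e = 9f
byte 3: b4 ^ 56 = e2
byte 4: 56 ^ 5c = 0a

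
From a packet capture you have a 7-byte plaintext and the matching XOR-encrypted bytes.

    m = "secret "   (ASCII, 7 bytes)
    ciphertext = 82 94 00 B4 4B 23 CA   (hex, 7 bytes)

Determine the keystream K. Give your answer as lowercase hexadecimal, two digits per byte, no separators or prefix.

f1f163c62e57ea

Since ciphertext = m ⊕ K, XORing both sides with m gives K = m ⊕ ciphertext.
73 ^ 82 = f1
65 ^ 94 = f1
63 ^ 00 = 63
72 ^ b4 = c6
65 ^ 4b = 2e
74 ^ 23 = 57
20 ^ ca = ea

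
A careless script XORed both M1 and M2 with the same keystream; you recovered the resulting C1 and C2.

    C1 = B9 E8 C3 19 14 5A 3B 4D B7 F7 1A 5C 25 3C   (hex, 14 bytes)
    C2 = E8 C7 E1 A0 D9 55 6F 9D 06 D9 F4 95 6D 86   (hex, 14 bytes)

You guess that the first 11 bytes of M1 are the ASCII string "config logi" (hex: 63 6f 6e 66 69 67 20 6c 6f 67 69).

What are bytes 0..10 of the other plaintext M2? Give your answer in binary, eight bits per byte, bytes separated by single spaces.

First, C1 ⊕ C2 = (M1 ⊕ K) ⊕ (M2 ⊕ K) = M1 ⊕ M2, so the key drops out. Then M2 = (M1 ⊕ M2) ⊕ M1 over the first 11 bytes.
byte 0: (b9 ⊕ e8) ⊕ 63 = 51 ⊕ 63 = 32
byte 1: (e8 ⊕ c7) ⊕ 6f = 2f ⊕ 6f = 40
byte 2: (c3 ⊕ e1) ⊕ 6e = 22 ⊕ 6e = 4c
byte 3: (19 ⊕ a0) ⊕ 66 = b9 ⊕ 66 = df
byte 4: (14 ⊕ d9) ⊕ 69 = cd ⊕ 69 = a4
byte 5: (5a ⊕ 55) ⊕ 67 = 0f ⊕ 67 = 68
byte 6: (3b ⊕ 6f) ⊕ 20 = 54 ⊕ 20 = 74
byte 7: (4d ⊕ 9d) ⊕ 6c = d0 ⊕ 6c = bc
byte 8: (b7 ⊕ 06) ⊕ 6f = b1 ⊕ 6f = de
byte 9: (f7 ⊕ d9) ⊕ 67 = 2e ⊕ 67 = 49
byte 10: (1a ⊕ f4) ⊕ 69 = ee ⊕ 69 = 87

00110010 01000000 01001100 11011111 10100100 01101000 01110100 10111100 11011110 01001001 10000111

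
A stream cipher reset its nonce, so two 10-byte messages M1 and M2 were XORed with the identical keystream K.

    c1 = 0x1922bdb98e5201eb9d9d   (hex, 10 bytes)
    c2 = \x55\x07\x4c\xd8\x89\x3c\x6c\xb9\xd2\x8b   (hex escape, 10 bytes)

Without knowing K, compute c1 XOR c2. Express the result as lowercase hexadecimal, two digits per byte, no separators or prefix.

4c25f161076e6d524f16

c1 ⊕ c2 = (M1 ⊕ K) ⊕ (M2 ⊕ K) = M1 ⊕ M2 — the shared key cancels under XOR.
19 xor 55 = 4c
22 xor 07 = 25
bd xor 4c = f1
b9 xor d8 = 61
8e xor 89 = 07
52 xor 3c = 6e
01 xor 6c = 6d
eb xor b9 = 52
9d xor d2 = 4f
9d xor 8b = 16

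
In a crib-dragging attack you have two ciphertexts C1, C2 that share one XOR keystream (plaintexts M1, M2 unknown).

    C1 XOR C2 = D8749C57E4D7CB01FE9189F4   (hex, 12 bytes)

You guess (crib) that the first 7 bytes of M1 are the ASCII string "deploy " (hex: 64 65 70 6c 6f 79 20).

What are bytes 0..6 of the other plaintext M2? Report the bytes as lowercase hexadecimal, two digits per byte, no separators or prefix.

bc11ec3b8baeeb

Since C1 ⊕ C2 = M1 ⊕ M2, XORing with the guessed M1 bytes yields the corresponding M2 bytes: M2 = (C1 ⊕ C2) ⊕ M1.
byte 0: 11011000 xor 01100100 = 10111100
byte 1: 01110100 xor 01100101 = 00010001
byte 2: 10011100 xor 01110000 = 11101100
byte 3: 01010111 xor 01101100 = 00111011
byte 4: 11100100 xor 01101111 = 10001011
byte 5: 11010111 xor 01111001 = 10101110
byte 6: 11001011 xor 00100000 = 11101011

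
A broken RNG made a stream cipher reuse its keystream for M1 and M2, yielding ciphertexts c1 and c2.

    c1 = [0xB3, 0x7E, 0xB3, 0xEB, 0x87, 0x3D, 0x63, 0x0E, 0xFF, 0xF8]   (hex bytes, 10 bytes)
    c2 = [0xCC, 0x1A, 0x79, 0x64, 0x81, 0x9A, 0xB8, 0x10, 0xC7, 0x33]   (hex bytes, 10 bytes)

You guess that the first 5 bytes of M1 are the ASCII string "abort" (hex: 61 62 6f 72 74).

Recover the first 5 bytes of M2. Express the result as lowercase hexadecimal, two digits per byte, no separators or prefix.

1e06a5fd72

First, c1 ⊕ c2 = (M1 ⊕ K) ⊕ (M2 ⊕ K) = M1 ⊕ M2, so the key drops out. Then M2 = (M1 ⊕ M2) ⊕ M1 over the first 5 bytes.
byte 0: (b3 ^ cc) ^ 61 = 7f ^ 61 = 1e
byte 1: (7e ^ 1a) ^ 62 = 64 ^ 62 = 06
byte 2: (b3 ^ 79) ^ 6f = ca ^ 6f = a5
byte 3: (eb ^ 64) ^ 72 = 8f ^ 72 = fd
byte 4: (87 ^ 81) ^ 74 = 06 ^ 74 = 72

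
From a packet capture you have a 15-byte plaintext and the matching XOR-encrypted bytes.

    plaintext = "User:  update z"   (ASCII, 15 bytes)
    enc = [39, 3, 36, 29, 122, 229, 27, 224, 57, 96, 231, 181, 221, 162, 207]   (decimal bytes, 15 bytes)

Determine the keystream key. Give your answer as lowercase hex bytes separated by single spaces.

72 70 41 6f 40 c5 3b 95 49 04 86 c1 b8 82 b5

Since enc = plaintext ⊕ key, XORing both sides with plaintext gives key = plaintext ⊕ enc.
byte 0: 55 XOR 27 = 72
byte 1: 73 XOR 03 = 70
byte 2: 65 XOR 24 = 41
byte 3: 72 XOR 1d = 6f
byte 4: 3a XOR 7a = 40
byte 5: 20 XOR e5 = c5
byte 6: 20 XOR 1b = 3b
byte 7: 75 XOR e0 = 95
byte 8: 70 XOR 39 = 49
byte 9: 64 XOR 60 = 04
byte 10: 61 XOR e7 = 86
byte 11: 74 XOR b5 = c1
byte 12: 65 XOR dd = b8
byte 13: 20 XOR a2 = 82
byte 14: 7a XOR cf = b5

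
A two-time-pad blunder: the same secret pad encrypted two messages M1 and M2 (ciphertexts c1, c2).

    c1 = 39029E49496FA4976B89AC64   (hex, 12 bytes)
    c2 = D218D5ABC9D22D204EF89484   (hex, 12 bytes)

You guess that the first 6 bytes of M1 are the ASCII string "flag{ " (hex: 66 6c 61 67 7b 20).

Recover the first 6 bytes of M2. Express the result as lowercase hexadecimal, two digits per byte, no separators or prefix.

8d762a85fb9d

First, c1 ⊕ c2 = (M1 ⊕ K) ⊕ (M2 ⊕ K) = M1 ⊕ M2, so the key drops out. Then M2 = (M1 ⊕ M2) ⊕ M1 over the first 6 bytes.
byte 0: (39 ^ d2) ^ 66 = eb ^ 66 = 8d
byte 1: (02 ^ 18) ^ 6c = 1a ^ 6c = 76
byte 2: (9e ^ d5) ^ 61 = 4b ^ 61 = 2a
byte 3: (49 ^ ab) ^ 67 = e2 ^ 67 = 85
byte 4: (49 ^ c9) ^ 7b = 80 ^ 7b = fb
byte 5: (6f ^ d2) ^ 20 = bd ^ 20 = 9d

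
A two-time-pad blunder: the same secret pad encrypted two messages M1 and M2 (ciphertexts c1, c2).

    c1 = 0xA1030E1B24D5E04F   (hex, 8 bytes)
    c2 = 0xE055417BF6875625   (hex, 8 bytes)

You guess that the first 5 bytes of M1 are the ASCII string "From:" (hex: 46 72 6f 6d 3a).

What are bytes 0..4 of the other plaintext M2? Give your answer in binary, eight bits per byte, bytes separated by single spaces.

First, c1 ⊕ c2 = (M1 ⊕ K) ⊕ (M2 ⊕ K) = M1 ⊕ M2, so the key drops out. Then M2 = (M1 ⊕ M2) ⊕ M1 over the first 5 bytes.
byte 0: (a1 ⊕ e0) ⊕ 46 = 41 ⊕ 46 = 07
byte 1: (03 ⊕ 55) ⊕ 72 = 56 ⊕ 72 = 24
byte 2: (0e ⊕ 41) ⊕ 6f = 4f ⊕ 6f = 20
byte 3: (1b ⊕ 7b) ⊕ 6d = 60 ⊕ 6d = 0d
byte 4: (24 ⊕ f6) ⊕ 3a = d2 ⊕ 3a = e8

00000111 00100100 00100000 00001101 11101000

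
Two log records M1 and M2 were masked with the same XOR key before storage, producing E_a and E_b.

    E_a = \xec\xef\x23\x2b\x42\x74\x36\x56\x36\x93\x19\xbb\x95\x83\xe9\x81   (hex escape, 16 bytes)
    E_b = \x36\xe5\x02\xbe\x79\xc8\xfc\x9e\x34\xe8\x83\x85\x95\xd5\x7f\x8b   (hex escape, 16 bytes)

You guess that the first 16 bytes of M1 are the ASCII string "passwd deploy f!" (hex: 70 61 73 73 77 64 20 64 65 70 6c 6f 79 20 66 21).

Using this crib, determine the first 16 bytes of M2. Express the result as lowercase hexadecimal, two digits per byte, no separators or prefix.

aa6b52e64cd8eaac670bf6517976f02b

First, E_a ⊕ E_b = (M1 ⊕ K) ⊕ (M2 ⊕ K) = M1 ⊕ M2, so the key drops out. Then M2 = (M1 ⊕ M2) ⊕ M1 over the first 16 bytes.
byte 0: (ec ⊕ 36) ⊕ 70 = da ⊕ 70 = aa
byte 1: (ef ⊕ e5) ⊕ 61 = 0a ⊕ 61 = 6b
byte 2: (23 ⊕ 02) ⊕ 73 = 21 ⊕ 73 = 52
byte 3: (2b ⊕ be) ⊕ 73 = 95 ⊕ 73 = e6
byte 4: (42 ⊕ 79) ⊕ 77 = 3b ⊕ 77 = 4c
byte 5: (74 ⊕ c8) ⊕ 64 = bc ⊕ 64 = d8
byte 6: (36 ⊕ fc) ⊕ 20 = ca ⊕ 20 = ea
byte 7: (56 ⊕ 9e) ⊕ 64 = c8 ⊕ 64 = ac
byte 8: (36 ⊕ 34) ⊕ 65 = 02 ⊕ 65 = 67
byte 9: (93 ⊕ e8) ⊕ 70 = 7b ⊕ 70 = 0b
byte 10: (19 ⊕ 83) ⊕ 6c = 9a ⊕ 6c = f6
byte 11: (bb ⊕ 85) ⊕ 6f = 3e ⊕ 6f = 51
byte 12: (95 ⊕ 95) ⊕ 79 = 00 ⊕ 79 = 79
byte 13: (83 ⊕ d5) ⊕ 20 = 56 ⊕ 20 = 76
byte 14: (e9 ⊕ 7f) ⊕ 66 = 96 ⊕ 66 = f0
byte 15: (81 ⊕ 8b) ⊕ 21 = 0a ⊕ 21 = 2b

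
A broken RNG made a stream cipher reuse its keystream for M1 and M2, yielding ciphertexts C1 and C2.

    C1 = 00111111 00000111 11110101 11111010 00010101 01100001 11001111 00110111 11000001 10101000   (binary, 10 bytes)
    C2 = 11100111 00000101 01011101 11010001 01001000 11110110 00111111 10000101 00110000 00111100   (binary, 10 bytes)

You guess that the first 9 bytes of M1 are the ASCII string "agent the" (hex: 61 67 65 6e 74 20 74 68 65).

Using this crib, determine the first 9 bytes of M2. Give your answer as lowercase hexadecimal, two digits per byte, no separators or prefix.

First, C1 ⊕ C2 = (M1 ⊕ K) ⊕ (M2 ⊕ K) = M1 ⊕ M2, so the key drops out. Then M2 = (M1 ⊕ M2) ⊕ M1 over the first 9 bytes.
byte 0: (3f xor e7) xor 61 = d8 xor 61 = b9
byte 1: (07 xor 05) xor 67 = 02 xor 67 = 65
byte 2: (f5 xor 5d) xor 65 = a8 xor 65 = cd
byte 3: (fa xor d1) xor 6e = 2b xor 6e = 45
byte 4: (15 xor 48) xor 74 = 5d xor 74 = 29
byte 5: (61 xor f6) xor 20 = 97 xor 20 = b7
byte 6: (cf xor 3f) xor 74 = f0 xor 74 = 84
byte 7: (37 xor 85) xor 68 = b2 xor 68 = da
byte 8: (c1 xor 30) xor 65 = f1 xor 65 = 94

b965cd4529b784da94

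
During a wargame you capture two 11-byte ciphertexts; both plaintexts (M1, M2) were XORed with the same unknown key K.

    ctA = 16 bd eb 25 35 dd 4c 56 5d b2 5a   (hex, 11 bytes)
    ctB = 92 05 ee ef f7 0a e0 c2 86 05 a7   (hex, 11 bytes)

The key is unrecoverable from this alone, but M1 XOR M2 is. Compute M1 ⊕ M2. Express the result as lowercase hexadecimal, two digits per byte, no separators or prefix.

84b805cac2d7ac94dbb7fd

ctA ⊕ ctB = (M1 ⊕ K) ⊕ (M2 ⊕ K) = M1 ⊕ M2 — the shared key cancels under XOR.
16 xor 92 = 84
bd xor 05 = b8
eb xor ee = 05
25 xor ef = ca
35 xor f7 = c2
dd xor 0a = d7
4c xor e0 = ac
56 xor c2 = 94
5d xor 86 = db
b2 xor 05 = b7
5a xor a7 = fd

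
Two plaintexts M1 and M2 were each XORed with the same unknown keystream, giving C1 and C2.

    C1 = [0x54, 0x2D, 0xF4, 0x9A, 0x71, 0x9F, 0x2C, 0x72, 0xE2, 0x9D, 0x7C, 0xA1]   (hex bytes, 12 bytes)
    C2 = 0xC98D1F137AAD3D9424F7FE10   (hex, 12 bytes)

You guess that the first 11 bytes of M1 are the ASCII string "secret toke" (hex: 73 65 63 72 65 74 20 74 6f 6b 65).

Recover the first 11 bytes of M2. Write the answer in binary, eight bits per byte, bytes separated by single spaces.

First, C1 ⊕ C2 = (M1 ⊕ K) ⊕ (M2 ⊕ K) = M1 ⊕ M2, so the key drops out. Then M2 = (M1 ⊕ M2) ⊕ M1 over the first 11 bytes.
byte 0: (54 xor c9) xor 73 = 9d xor 73 = ee
byte 1: (2d xor 8d) xor 65 = a0 xor 65 = c5
byte 2: (f4 xor 1f) xor 63 = eb xor 63 = 88
byte 3: (9a xor 13) xor 72 = 89 xor 72 = fb
byte 4: (71 xor 7a) xor 65 = 0b xor 65 = 6e
byte 5: (9f xor ad) xor 74 = 32 xor 74 = 46
byte 6: (2c xor 3d) xor 20 = 11 xor 20 = 31
byte 7: (72 xor 94) xor 74 = e6 xor 74 = 92
byte 8: (e2 xor 24) xor 6f = c6 xor 6f = a9
byte 9: (9d xor f7) xor 6b = 6a xor 6b = 01
byte 10: (7c xor fe) xor 65 = 82 xor 65 = e7

11101110 11000101 10001000 11111011 01101110 01000110 00110001 10010010 10101001 00000001 11100111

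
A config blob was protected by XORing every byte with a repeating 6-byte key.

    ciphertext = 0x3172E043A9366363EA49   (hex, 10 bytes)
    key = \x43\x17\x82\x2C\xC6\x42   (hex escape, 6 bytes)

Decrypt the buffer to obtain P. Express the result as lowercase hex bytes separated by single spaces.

72 65 62 6f 6f 74 20 74 68 65

The 6-byte key repeats, so the effective keystream is 43 17 82 2c c6 42 43 17 82 2c.
byte 0:  49 XOR  67 = 114
byte 1: 114 XOR  23 = 101
byte 2: 224 XOR 130 =  98
byte 3:  67 XOR  44 = 111
byte 4: 169 XOR 198 = 111
byte 5:  54 XOR  66 = 116
byte 6:  99 XOR  67 =  32
byte 7:  99 XOR  23 = 116
byte 8: 234 XOR 130 = 104
byte 9:  73 XOR  44 = 101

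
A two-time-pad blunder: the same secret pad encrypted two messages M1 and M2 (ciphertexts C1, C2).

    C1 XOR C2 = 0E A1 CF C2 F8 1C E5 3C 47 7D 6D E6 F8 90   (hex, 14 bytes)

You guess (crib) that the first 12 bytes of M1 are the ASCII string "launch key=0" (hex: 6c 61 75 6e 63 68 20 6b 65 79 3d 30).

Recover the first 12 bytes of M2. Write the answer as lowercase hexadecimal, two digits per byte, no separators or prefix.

Since C1 ⊕ C2 = M1 ⊕ M2, XORing with the guessed M1 bytes yields the corresponding M2 bytes: M2 = (C1 ⊕ C2) ⊕ M1.
 14 ⊕ 108 =  98
161 ⊕  97 = 192
207 ⊕ 117 = 186
194 ⊕ 110 = 172
248 ⊕  99 = 155
 28 ⊕ 104 = 116
229 ⊕  32 = 197
 60 ⊕ 107 =  87
 71 ⊕ 101 =  34
125 ⊕ 121 =   4
109 ⊕  61 =  80
230 ⊕  48 = 214

62c0baac9b74c557220450d6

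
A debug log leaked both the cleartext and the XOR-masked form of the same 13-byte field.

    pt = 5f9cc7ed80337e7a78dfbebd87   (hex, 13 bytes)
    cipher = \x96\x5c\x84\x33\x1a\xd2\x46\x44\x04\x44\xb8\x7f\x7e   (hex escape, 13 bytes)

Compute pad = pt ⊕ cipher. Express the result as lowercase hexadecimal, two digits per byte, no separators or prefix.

c9c043de9ae1383e7c9b06c2f9

Since cipher = pt ⊕ pad, XORing both sides with pt gives pad = pt ⊕ cipher.
byte 0: 5f ⊕ 96 = c9
byte 1: 9c ⊕ 5c = c0
byte 2: c7 ⊕ 84 = 43
byte 3: ed ⊕ 33 = de
byte 4: 80 ⊕ 1a = 9a
byte 5: 33 ⊕ d2 = e1
byte 6: 7e ⊕ 46 = 38
byte 7: 7a ⊕ 44 = 3e
byte 8: 78 ⊕ 04 = 7c
byte 9: df ⊕ 44 = 9b
byte 10: be ⊕ b8 = 06
byte 11: bd ⊕ 7f = c2
byte 12: 87 ⊕ 7e = f9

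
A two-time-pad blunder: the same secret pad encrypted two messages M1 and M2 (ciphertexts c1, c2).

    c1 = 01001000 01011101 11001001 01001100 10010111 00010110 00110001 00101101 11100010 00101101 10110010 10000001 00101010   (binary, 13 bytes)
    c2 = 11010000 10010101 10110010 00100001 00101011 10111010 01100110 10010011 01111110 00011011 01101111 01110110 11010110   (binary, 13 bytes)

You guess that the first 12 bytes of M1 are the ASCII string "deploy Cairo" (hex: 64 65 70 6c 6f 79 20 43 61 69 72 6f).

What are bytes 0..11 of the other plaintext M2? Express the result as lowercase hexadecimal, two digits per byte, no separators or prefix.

First, c1 ⊕ c2 = (M1 ⊕ K) ⊕ (M2 ⊕ K) = M1 ⊕ M2, so the key drops out. Then M2 = (M1 ⊕ M2) ⊕ M1 over the first 12 bytes.
byte 0: (48 xor d0) xor 64 = 98 xor 64 = fc
byte 1: (5d xor 95) xor 65 = c8 xor 65 = ad
byte 2: (c9 xor b2) xor 70 = 7b xor 70 = 0b
byte 3: (4c xor 21) xor 6c = 6d xor 6c = 01
byte 4: (97 xor 2b) xor 6f = bc xor 6f = d3
byte 5: (16 xor ba) xor 79 = ac xor 79 = d5
byte 6: (31 xor 66) xor 20 = 57 xor 20 = 77
byte 7: (2d xor 93) xor 43 = be xor 43 = fd
byte 8: (e2 xor 7e) xor 61 = 9c xor 61 = fd
byte 9: (2d xor 1b) xor 69 = 36 xor 69 = 5f
byte 10: (b2 xor 6f) xor 72 = dd xor 72 = af
byte 11: (81 xor 76) xor 6f = f7 xor 6f = 98

fcad0b01d3d577fdfd5faf98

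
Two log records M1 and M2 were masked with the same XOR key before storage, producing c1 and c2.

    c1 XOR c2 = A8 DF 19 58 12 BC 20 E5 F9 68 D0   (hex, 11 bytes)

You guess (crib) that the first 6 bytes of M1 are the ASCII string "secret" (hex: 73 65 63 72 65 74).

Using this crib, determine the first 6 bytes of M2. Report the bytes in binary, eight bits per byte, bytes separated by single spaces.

11011011 10111010 01111010 00101010 01110111 11001000

Since c1 ⊕ c2 = M1 ⊕ M2, XORing with the guessed M1 bytes yields the corresponding M2 bytes: M2 = (c1 ⊕ c2) ⊕ M1.
10101000 XOR 01110011 = 11011011
11011111 XOR 01100101 = 10111010
00011001 XOR 01100011 = 01111010
01011000 XOR 01110010 = 00101010
00010010 XOR 01100101 = 01110111
10111100 XOR 01110100 = 11001000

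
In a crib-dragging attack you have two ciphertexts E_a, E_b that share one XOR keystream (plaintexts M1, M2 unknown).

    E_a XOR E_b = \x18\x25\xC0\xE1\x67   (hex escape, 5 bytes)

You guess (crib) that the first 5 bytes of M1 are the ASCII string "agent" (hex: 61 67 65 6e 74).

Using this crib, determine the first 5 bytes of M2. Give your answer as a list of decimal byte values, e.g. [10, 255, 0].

[121, 66, 165, 143, 19]

Since E_a ⊕ E_b = M1 ⊕ M2, XORing with the guessed M1 bytes yields the corresponding M2 bytes: M2 = (E_a ⊕ E_b) ⊕ M1.
byte 0: 18 ^ 61 = 79
byte 1: 25 ^ 67 = 42
byte 2: c0 ^ 65 = a5
byte 3: e1 ^ 6e = 8f
byte 4: 67 ^ 74 = 13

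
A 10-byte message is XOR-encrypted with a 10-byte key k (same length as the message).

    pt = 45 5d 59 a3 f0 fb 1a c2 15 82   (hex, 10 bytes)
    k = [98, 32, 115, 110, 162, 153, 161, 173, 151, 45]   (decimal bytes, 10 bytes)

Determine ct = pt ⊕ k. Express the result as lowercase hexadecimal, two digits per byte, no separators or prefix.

byte 0: 45 ^ 62 = 27
byte 1: 5d ^ 20 = 7d
byte 2: 59 ^ 73 = 2a
byte 3: a3 ^ 6e = cd
byte 4: f0 ^ a2 = 52
byte 5: fb ^ 99 = 62
byte 6: 1a ^ a1 = bb
byte 7: c2 ^ ad = 6f
byte 8: 15 ^ 97 = 82
byte 9: 82 ^ 2d = af

277d2acd5262bb6f82af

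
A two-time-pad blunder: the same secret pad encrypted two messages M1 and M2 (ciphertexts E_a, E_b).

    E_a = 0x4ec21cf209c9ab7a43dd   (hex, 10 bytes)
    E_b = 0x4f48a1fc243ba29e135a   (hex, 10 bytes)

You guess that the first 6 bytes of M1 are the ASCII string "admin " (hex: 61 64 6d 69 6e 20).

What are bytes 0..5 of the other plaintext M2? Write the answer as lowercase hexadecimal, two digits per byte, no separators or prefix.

First, E_a ⊕ E_b = (M1 ⊕ K) ⊕ (M2 ⊕ K) = M1 ⊕ M2, so the key drops out. Then M2 = (M1 ⊕ M2) ⊕ M1 over the first 6 bytes.
byte 0: (4e ⊕ 4f) ⊕ 61 = 01 ⊕ 61 = 60
byte 1: (c2 ⊕ 48) ⊕ 64 = 8a ⊕ 64 = ee
byte 2: (1c ⊕ a1) ⊕ 6d = bd ⊕ 6d = d0
byte 3: (f2 ⊕ fc) ⊕ 69 = 0e ⊕ 69 = 67
byte 4: (09 ⊕ 24) ⊕ 6e = 2d ⊕ 6e = 43
byte 5: (c9 ⊕ 3b) ⊕ 20 = f2 ⊕ 20 = d2

60eed06743d2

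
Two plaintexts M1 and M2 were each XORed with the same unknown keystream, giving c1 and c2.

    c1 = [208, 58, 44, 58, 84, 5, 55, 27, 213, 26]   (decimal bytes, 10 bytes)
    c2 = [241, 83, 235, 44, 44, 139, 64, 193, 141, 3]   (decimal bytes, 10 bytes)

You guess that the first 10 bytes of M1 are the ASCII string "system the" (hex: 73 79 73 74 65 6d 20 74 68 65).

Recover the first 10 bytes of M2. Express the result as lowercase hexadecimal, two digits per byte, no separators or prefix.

First, c1 ⊕ c2 = (M1 ⊕ K) ⊕ (M2 ⊕ K) = M1 ⊕ M2, so the key drops out. Then M2 = (M1 ⊕ M2) ⊕ M1 over the first 10 bytes.
byte 0: (d0 XOR f1) XOR 73 = 21 XOR 73 = 52
byte 1: (3a XOR 53) XOR 79 = 69 XOR 79 = 10
byte 2: (2c XOR eb) XOR 73 = c7 XOR 73 = b4
byte 3: (3a XOR 2c) XOR 74 = 16 XOR 74 = 62
byte 4: (54 XOR 2c) XOR 65 = 78 XOR 65 = 1d
byte 5: (05 XOR 8b) XOR 6d = 8e XOR 6d = e3
byte 6: (37 XOR 40) XOR 20 = 77 XOR 20 = 57
byte 7: (1b XOR c1) XOR 74 = da XOR 74 = ae
byte 8: (d5 XOR 8d) XOR 68 = 58 XOR 68 = 30
byte 9: (1a XOR 03) XOR 65 = 19 XOR 65 = 7c

5210b4621de357ae307c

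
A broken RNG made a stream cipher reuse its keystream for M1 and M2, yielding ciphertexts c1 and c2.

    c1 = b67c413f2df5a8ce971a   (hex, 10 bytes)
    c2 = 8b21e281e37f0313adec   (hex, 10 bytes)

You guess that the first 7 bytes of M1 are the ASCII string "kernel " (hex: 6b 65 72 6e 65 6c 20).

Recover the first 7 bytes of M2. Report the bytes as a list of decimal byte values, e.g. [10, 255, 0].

[86, 56, 209, 208, 171, 230, 139]

First, c1 ⊕ c2 = (M1 ⊕ K) ⊕ (M2 ⊕ K) = M1 ⊕ M2, so the key drops out. Then M2 = (M1 ⊕ M2) ⊕ M1 over the first 7 bytes.
byte 0: (b6 ⊕ 8b) ⊕ 6b = 3d ⊕ 6b = 56
byte 1: (7c ⊕ 21) ⊕ 65 = 5d ⊕ 65 = 38
byte 2: (41 ⊕ e2) ⊕ 72 = a3 ⊕ 72 = d1
byte 3: (3f ⊕ 81) ⊕ 6e = be ⊕ 6e = d0
byte 4: (2d ⊕ e3) ⊕ 65 = ce ⊕ 65 = ab
byte 5: (f5 ⊕ 7f) ⊕ 6c = 8a ⊕ 6c = e6
byte 6: (a8 ⊕ 03) ⊕ 20 = ab ⊕ 20 = 8b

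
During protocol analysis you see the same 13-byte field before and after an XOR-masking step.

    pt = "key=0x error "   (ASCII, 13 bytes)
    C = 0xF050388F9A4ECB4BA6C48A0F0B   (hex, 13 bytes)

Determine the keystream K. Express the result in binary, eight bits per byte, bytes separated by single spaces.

Since C = pt ⊕ K, XORing both sides with pt gives K = pt ⊕ C.
byte 0: 01101011 xor 11110000 = 10011011
byte 1: 01100101 xor 01010000 = 00110101
byte 2: 01111001 xor 00111000 = 01000001
byte 3: 00111101 xor 10001111 = 10110010
byte 4: 00110000 xor 10011010 = 10101010
byte 5: 01111000 xor 01001110 = 00110110
byte 6: 00100000 xor 11001011 = 11101011
byte 7: 01100101 xor 01001011 = 00101110
byte 8: 01110010 xor 10100110 = 11010100
byte 9: 01110010 xor 11000100 = 10110110
byte 10: 01101111 xor 10001010 = 11100101
byte 11: 01110010 xor 00001111 = 01111101
byte 12: 00100000 xor 00001011 = 00101011

10011011 00110101 01000001 10110010 10101010 00110110 11101011 00101110 11010100 10110110 11100101 01111101 00101011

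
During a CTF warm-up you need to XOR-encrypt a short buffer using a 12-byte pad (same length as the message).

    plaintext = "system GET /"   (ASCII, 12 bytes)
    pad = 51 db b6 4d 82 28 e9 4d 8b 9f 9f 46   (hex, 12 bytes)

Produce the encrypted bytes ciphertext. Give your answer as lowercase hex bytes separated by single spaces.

byte 0: 73 XOR 51 = 22
byte 1: 79 XOR db = a2
byte 2: 73 XOR b6 = c5
byte 3: 74 XOR 4d = 39
byte 4: 65 XOR 82 = e7
byte 5: 6d XOR 28 = 45
byte 6: 20 XOR e9 = c9
byte 7: 47 XOR 4d = 0a
byte 8: 45 XOR 8b = ce
byte 9: 54 XOR 9f = cb
byte 10: 20 XOR 9f = bf
byte 11: 2f XOR 46 = 69

22 a2 c5 39 e7 45 c9 0a ce cb bf 69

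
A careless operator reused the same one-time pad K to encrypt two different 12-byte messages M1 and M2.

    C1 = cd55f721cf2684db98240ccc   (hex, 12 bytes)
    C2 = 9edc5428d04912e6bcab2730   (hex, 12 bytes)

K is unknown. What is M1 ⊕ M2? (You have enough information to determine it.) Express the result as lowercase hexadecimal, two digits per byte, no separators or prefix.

C1 ⊕ C2 = (M1 ⊕ K) ⊕ (M2 ⊕ K) = M1 ⊕ M2 — the shared key cancels under XOR.
cd ^ 9e = 53
55 ^ dc = 89
f7 ^ 54 = a3
21 ^ 28 = 09
cf ^ d0 = 1f
26 ^ 49 = 6f
84 ^ 12 = 96
db ^ e6 = 3d
98 ^ bc = 24
24 ^ ab = 8f
0c ^ 27 = 2b
cc ^ 30 = fc

5389a3091f6f963d248f2bfc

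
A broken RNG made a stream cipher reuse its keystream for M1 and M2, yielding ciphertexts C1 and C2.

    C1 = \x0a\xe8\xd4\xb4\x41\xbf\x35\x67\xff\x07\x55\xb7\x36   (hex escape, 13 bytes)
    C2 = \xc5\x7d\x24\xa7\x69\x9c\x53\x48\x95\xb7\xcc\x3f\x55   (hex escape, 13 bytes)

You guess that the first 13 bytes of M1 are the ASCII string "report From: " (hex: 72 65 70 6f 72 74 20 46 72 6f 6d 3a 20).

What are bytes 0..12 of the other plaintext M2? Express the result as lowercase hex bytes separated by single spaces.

First, C1 ⊕ C2 = (M1 ⊕ K) ⊕ (M2 ⊕ K) = M1 ⊕ M2, so the key drops out. Then M2 = (M1 ⊕ M2) ⊕ M1 over the first 13 bytes.
byte 0: (0a ^ c5) ^ 72 = cf ^ 72 = bd
byte 1: (e8 ^ 7d) ^ 65 = 95 ^ 65 = f0
byte 2: (d4 ^ 24) ^ 70 = f0 ^ 70 = 80
byte 3: (b4 ^ a7) ^ 6f = 13 ^ 6f = 7c
byte 4: (41 ^ 69) ^ 72 = 28 ^ 72 = 5a
byte 5: (bf ^ 9c) ^ 74 = 23 ^ 74 = 57
byte 6: (35 ^ 53) ^ 20 = 66 ^ 20 = 46
byte 7: (67 ^ 48) ^ 46 = 2f ^ 46 = 69
byte 8: (ff ^ 95) ^ 72 = 6a ^ 72 = 18
byte 9: (07 ^ b7) ^ 6f = b0 ^ 6f = df
byte 10: (55 ^ cc) ^ 6d = 99 ^ 6d = f4
byte 11: (b7 ^ 3f) ^ 3a = 88 ^ 3a = b2
byte 12: (36 ^ 55) ^ 20 = 63 ^ 20 = 43

bd f0 80 7c 5a 57 46 69 18 df f4 b2 43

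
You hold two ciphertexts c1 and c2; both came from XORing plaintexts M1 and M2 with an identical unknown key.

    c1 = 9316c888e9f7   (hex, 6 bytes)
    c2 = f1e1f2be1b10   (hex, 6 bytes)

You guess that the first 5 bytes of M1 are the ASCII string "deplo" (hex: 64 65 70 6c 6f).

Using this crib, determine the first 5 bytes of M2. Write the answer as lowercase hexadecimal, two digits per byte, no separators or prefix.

First, c1 ⊕ c2 = (M1 ⊕ K) ⊕ (M2 ⊕ K) = M1 ⊕ M2, so the key drops out. Then M2 = (M1 ⊕ M2) ⊕ M1 over the first 5 bytes.
byte 0: (93 xor f1) xor 64 = 62 xor 64 = 06
byte 1: (16 xor e1) xor 65 = f7 xor 65 = 92
byte 2: (c8 xor f2) xor 70 = 3a xor 70 = 4a
byte 3: (88 xor be) xor 6c = 36 xor 6c = 5a
byte 4: (e9 xor 1b) xor 6f = f2 xor 6f = 9d

06924a5a9d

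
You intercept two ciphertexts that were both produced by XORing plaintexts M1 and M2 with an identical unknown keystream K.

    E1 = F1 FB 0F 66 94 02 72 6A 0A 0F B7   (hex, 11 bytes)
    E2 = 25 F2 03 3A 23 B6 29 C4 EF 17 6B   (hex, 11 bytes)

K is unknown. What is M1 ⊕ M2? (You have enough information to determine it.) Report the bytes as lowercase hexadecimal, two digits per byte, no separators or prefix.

d4090c5cb7b45baee518dc

E1 ⊕ E2 = (M1 ⊕ K) ⊕ (M2 ⊕ K) = M1 ⊕ M2 — the shared key cancels under XOR.
f1 XOR 25 = d4
fb XOR f2 = 09
0f XOR 03 = 0c
66 XOR 3a = 5c
94 XOR 23 = b7
02 XOR b6 = b4
72 XOR 29 = 5b
6a XOR c4 = ae
0a XOR ef = e5
0f XOR 17 = 18
b7 XOR 6b = dc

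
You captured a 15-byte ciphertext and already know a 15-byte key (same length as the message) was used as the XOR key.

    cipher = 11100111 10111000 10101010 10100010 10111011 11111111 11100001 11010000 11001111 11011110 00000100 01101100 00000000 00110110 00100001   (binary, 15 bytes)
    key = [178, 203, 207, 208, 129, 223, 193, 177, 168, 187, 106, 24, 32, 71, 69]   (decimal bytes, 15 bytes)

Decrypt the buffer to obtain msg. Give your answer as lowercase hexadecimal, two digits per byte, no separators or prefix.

557365723a20206167656e74207164

231 ^ 178 =  85
184 ^ 203 = 115
170 ^ 207 = 101
162 ^ 208 = 114
187 ^ 129 =  58
255 ^ 223 =  32
225 ^ 193 =  32
208 ^ 177 =  97
207 ^ 168 = 103
222 ^ 187 = 101
  4 ^ 106 = 110
108 ^  24 = 116
  0 ^  32 =  32
 54 ^  71 = 113
 33 ^  69 = 100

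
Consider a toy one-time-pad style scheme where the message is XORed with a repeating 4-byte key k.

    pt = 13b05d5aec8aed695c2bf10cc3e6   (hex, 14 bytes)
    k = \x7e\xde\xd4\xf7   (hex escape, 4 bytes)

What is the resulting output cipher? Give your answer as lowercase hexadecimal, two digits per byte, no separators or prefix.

6d6e89ad9254399e22f525fbbd38

The 4-byte key repeats, so the effective keystream is 7e de d4 f7 7e de d4 f7 7e de d4 f7 7e de.
byte 0: 00010011 ⊕ 01111110 = 01101101
byte 1: 10110000 ⊕ 11011110 = 01101110
byte 2: 01011101 ⊕ 11010100 = 10001001
byte 3: 01011010 ⊕ 11110111 = 10101101
byte 4: 11101100 ⊕ 01111110 = 10010010
byte 5: 10001010 ⊕ 11011110 = 01010100
byte 6: 11101101 ⊕ 11010100 = 00111001
byte 7: 01101001 ⊕ 11110111 = 10011110
byte 8: 01011100 ⊕ 01111110 = 00100010
byte 9: 00101011 ⊕ 11011110 = 11110101
byte 10: 11110001 ⊕ 11010100 = 00100101
byte 11: 00001100 ⊕ 11110111 = 11111011
byte 12: 11000011 ⊕ 01111110 = 10111101
byte 13: 11100110 ⊕ 11011110 = 00111000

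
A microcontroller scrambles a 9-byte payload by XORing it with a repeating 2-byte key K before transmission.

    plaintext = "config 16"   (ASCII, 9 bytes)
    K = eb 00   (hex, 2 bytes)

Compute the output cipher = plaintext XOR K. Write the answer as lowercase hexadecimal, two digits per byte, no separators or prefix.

The 2-byte key repeats, so the effective keystream is eb 00 eb 00 eb 00 eb 00 eb.
byte 0: 01100011 xor 11101011 = 10001000
byte 1: 01101111 xor 00000000 = 01101111
byte 2: 01101110 xor 11101011 = 10000101
byte 3: 01100110 xor 00000000 = 01100110
byte 4: 01101001 xor 11101011 = 10000010
byte 5: 01100111 xor 00000000 = 01100111
byte 6: 00100000 xor 11101011 = 11001011
byte 7: 00110001 xor 00000000 = 00110001
byte 8: 00110110 xor 11101011 = 11011101

886f85668267cb31dd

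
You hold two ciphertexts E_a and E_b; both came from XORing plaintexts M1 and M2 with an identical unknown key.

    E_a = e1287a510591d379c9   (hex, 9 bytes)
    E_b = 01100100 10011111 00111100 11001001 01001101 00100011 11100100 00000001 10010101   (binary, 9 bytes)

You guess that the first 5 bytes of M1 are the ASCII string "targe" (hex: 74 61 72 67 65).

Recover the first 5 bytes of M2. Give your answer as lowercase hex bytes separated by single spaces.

f1 d6 34 ff 2d

First, E_a ⊕ E_b = (M1 ⊕ K) ⊕ (M2 ⊕ K) = M1 ⊕ M2, so the key drops out. Then M2 = (M1 ⊕ M2) ⊕ M1 over the first 5 bytes.
byte 0: (e1 ⊕ 64) ⊕ 74 = 85 ⊕ 74 = f1
byte 1: (28 ⊕ 9f) ⊕ 61 = b7 ⊕ 61 = d6
byte 2: (7a ⊕ 3c) ⊕ 72 = 46 ⊕ 72 = 34
byte 3: (51 ⊕ c9) ⊕ 67 = 98 ⊕ 67 = ff
byte 4: (05 ⊕ 4d) ⊕ 65 = 48 ⊕ 65 = 2d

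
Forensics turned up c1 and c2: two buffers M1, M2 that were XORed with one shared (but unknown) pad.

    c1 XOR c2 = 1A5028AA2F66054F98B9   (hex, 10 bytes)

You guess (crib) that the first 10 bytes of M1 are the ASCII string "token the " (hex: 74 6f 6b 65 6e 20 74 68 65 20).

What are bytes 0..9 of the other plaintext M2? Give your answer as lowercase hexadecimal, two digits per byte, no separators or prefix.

Since c1 ⊕ c2 = M1 ⊕ M2, XORing with the guessed M1 bytes yields the corresponding M2 bytes: M2 = (c1 ⊕ c2) ⊕ M1.
1a XOR 74 = 6e
50 XOR 6f = 3f
28 XOR 6b = 43
aa XOR 65 = cf
2f XOR 6e = 41
66 XOR 20 = 46
05 XOR 74 = 71
4f XOR 68 = 27
98 XOR 65 = fd
b9 XOR 20 = 99

6e3f43cf41467127fd99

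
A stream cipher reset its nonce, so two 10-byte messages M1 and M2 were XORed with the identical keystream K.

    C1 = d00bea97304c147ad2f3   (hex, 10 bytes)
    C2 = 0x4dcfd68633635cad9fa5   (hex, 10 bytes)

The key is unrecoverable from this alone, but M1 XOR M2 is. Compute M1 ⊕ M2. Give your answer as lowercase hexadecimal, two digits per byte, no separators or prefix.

9dc43c11032f48d74d56

C1 ⊕ C2 = (M1 ⊕ K) ⊕ (M2 ⊕ K) = M1 ⊕ M2 — the shared key cancels under XOR.
208 ⊕  77 = 157
 11 ⊕ 207 = 196
234 ⊕ 214 =  60
151 ⊕ 134 =  17
 48 ⊕  51 =   3
 76 ⊕  99 =  47
 20 ⊕  92 =  72
122 ⊕ 173 = 215
210 ⊕ 159 =  77
243 ⊕ 165 =  86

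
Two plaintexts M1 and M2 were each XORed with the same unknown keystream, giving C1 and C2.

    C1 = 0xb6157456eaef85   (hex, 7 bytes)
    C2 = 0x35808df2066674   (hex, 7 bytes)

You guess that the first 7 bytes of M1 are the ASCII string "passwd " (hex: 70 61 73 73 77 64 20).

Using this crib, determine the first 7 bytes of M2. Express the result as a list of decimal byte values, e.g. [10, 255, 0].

First, C1 ⊕ C2 = (M1 ⊕ K) ⊕ (M2 ⊕ K) = M1 ⊕ M2, so the key drops out. Then M2 = (M1 ⊕ M2) ⊕ M1 over the first 7 bytes.
byte 0: (b6 ^ 35) ^ 70 = 83 ^ 70 = f3
byte 1: (15 ^ 80) ^ 61 = 95 ^ 61 = f4
byte 2: (74 ^ 8d) ^ 73 = f9 ^ 73 = 8a
byte 3: (56 ^ f2) ^ 73 = a4 ^ 73 = d7
byte 4: (ea ^ 06) ^ 77 = ec ^ 77 = 9b
byte 5: (ef ^ 66) ^ 64 = 89 ^ 64 = ed
byte 6: (85 ^ 74) ^ 20 = f1 ^ 20 = d1

[243, 244, 138, 215, 155, 237, 209]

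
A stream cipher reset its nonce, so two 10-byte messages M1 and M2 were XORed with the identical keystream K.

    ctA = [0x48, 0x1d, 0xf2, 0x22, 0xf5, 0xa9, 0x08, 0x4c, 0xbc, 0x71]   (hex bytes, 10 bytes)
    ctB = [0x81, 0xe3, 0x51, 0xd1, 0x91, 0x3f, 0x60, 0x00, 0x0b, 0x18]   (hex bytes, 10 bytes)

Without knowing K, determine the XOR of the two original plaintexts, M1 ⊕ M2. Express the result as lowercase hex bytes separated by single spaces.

ctA ⊕ ctB = (M1 ⊕ K) ⊕ (M2 ⊕ K) = M1 ⊕ M2 — the shared key cancels under XOR.
48 ^ 81 = c9
1d ^ e3 = fe
f2 ^ 51 = a3
22 ^ d1 = f3
f5 ^ 91 = 64
a9 ^ 3f = 96
08 ^ 60 = 68
4c ^ 00 = 4c
bc ^ 0b = b7
71 ^ 18 = 69

c9 fe a3 f3 64 96 68 4c b7 69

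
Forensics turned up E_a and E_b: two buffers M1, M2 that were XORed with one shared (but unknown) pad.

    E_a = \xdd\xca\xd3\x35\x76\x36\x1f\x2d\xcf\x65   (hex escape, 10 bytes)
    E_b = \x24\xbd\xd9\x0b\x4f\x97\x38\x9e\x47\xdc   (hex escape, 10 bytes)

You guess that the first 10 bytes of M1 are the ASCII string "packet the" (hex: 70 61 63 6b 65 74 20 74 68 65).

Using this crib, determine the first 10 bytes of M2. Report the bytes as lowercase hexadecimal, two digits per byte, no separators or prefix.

891669555cd507c7e0dc

First, E_a ⊕ E_b = (M1 ⊕ K) ⊕ (M2 ⊕ K) = M1 ⊕ M2, so the key drops out. Then M2 = (M1 ⊕ M2) ⊕ M1 over the first 10 bytes.
byte 0: (dd XOR 24) XOR 70 = f9 XOR 70 = 89
byte 1: (ca XOR bd) XOR 61 = 77 XOR 61 = 16
byte 2: (d3 XOR d9) XOR 63 = 0a XOR 63 = 69
byte 3: (35 XOR 0b) XOR 6b = 3e XOR 6b = 55
byte 4: (76 XOR 4f) XOR 65 = 39 XOR 65 = 5c
byte 5: (36 XOR 97) XOR 74 = a1 XOR 74 = d5
byte 6: (1f XOR 38) XOR 20 = 27 XOR 20 = 07
byte 7: (2d XOR 9e) XOR 74 = b3 XOR 74 = c7
byte 8: (cf XOR 47) XOR 68 = 88 XOR 68 = e0
byte 9: (65 XOR dc) XOR 65 = b9 XOR 65 = dc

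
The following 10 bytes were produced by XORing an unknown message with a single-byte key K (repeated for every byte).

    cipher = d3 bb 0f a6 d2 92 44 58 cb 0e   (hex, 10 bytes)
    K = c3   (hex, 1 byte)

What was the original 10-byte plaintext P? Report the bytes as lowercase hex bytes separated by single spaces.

10 78 cc 65 11 51 87 9b 08 cd

The 1-byte key repeats, so the effective keystream is c3 c3 c3 c3 c3 c3 c3 c3 c3 c3.
byte 0: 211 ^ 195 =  16
byte 1: 187 ^ 195 = 120
byte 2:  15 ^ 195 = 204
byte 3: 166 ^ 195 = 101
byte 4: 210 ^ 195 =  17
byte 5: 146 ^ 195 =  81
byte 6:  68 ^ 195 = 135
byte 7:  88 ^ 195 = 155
byte 8: 203 ^ 195 =   8
byte 9:  14 ^ 195 = 205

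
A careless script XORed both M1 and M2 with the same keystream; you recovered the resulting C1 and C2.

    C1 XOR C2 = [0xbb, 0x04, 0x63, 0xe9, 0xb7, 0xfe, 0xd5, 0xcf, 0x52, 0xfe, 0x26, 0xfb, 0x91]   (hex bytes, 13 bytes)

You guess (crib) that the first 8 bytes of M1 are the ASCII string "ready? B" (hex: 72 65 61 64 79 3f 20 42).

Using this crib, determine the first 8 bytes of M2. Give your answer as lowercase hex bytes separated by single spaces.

c9 61 02 8d ce c1 f5 8d

Since C1 ⊕ C2 = M1 ⊕ M2, XORing with the guessed M1 bytes yields the corresponding M2 bytes: M2 = (C1 ⊕ C2) ⊕ M1.
byte 0: bb ⊕ 72 = c9
byte 1: 04 ⊕ 65 = 61
byte 2: 63 ⊕ 61 = 02
byte 3: e9 ⊕ 64 = 8d
byte 4: b7 ⊕ 79 = ce
byte 5: fe ⊕ 3f = c1
byte 6: d5 ⊕ 20 = f5
byte 7: cf ⊕ 42 = 8d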